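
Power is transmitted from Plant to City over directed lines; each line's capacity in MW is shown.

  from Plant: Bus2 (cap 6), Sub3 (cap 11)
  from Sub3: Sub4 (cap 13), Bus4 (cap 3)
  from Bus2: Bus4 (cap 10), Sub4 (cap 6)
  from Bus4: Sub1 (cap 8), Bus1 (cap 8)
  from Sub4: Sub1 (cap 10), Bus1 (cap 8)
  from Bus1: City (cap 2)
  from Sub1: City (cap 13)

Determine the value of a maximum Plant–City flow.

Augment Plant→Sub3→Bus4→Bus1→City: bottleneck 2, flow now 2.
Augment Plant→Sub3→Bus4→Sub1→City: bottleneck 1, flow now 3.
Augment Plant→Sub3→Sub4→Sub1→City: bottleneck 8, flow now 11.
Augment Plant→Bus2→Bus4→Sub1→City: bottleneck 4, flow now 15.
No augmenting path remains; maximum flow = 15.
In the residual graph, reachable from Plant: {Plant, Sub3, Bus2, Bus4, Sub4, Bus1, Sub1}.
Min-cut edges: Bus1→City (2), Sub1→City (13); capacity 2 + 13 = 15.
This cut is saturated, so no flow can exceed 15.

15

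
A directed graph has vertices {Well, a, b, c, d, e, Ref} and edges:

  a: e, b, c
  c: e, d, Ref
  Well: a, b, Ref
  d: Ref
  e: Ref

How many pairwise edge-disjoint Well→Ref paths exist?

Assign every edge capacity 1; by Menger, the answer equals the max flow.
Path Well→Ref (+1); total 1.
Path Well→a→c→Ref (+1); total 2.
No residual Well→Ref path; max flow = 2.
Certifying cut of size 2: {Well→Ref, Well→a}.

2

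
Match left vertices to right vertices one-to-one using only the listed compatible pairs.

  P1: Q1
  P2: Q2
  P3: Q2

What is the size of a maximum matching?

2

Unit-capacity flow: source→left, listed edges, right→sink; max matching = max flow.
Augmenting path P1→Q1 (+1); matched 1.
Augmenting path P2→Q2 (+1); matched 2.
No augmenting path remains; maximum matching = 2.
König certificate: {P1, Q2} is a vertex cover of size 2 (every listed pair touches it), so no matching can be larger.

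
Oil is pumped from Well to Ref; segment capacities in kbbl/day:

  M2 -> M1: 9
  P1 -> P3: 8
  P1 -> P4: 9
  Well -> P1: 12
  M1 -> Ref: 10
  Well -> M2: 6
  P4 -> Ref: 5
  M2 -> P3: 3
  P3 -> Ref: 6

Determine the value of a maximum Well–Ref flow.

Augment Well→M2→P3→Ref: bottleneck 3, flow now 3.
Augment Well→M2→M1→Ref: bottleneck 3, flow now 6.
Augment Well→P1→P3→Ref: bottleneck 3, flow now 9.
Augment Well→P1→P4→Ref: bottleneck 5, flow now 14.
Augment Well→P1→P3→M2→M1→Ref: bottleneck 3, flow now 17. (uses reverse residual edge)
No augmenting path remains; maximum flow = 17.
In the residual graph, reachable from Well: {Well, P1, P3, P4}.
Min-cut edges: Well→M2 (6), P3→Ref (6), P4→Ref (5); capacity 6 + 6 + 5 = 17.
This cut is saturated, so no flow can exceed 17.

17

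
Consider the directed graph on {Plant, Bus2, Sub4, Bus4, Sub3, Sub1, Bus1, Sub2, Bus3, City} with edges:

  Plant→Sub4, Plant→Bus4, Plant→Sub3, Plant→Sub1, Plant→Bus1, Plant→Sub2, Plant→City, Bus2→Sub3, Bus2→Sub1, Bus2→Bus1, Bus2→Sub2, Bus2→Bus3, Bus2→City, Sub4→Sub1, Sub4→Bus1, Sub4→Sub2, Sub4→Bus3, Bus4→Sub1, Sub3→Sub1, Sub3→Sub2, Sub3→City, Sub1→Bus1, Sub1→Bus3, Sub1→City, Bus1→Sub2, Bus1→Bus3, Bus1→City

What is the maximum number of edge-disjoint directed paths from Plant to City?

Assign every edge capacity 1; by Menger, the answer equals the max flow.
Path Plant→City (+1); total 1.
Path Plant→Sub3→City (+1); total 2.
Path Plant→Sub1→City (+1); total 3.
Path Plant→Bus1→City (+1); total 4.
No residual Plant→City path; max flow = 4.
Certifying cut of size 4: {Bus1→City, Plant→City, Plant→Sub3, Sub1→City}.

4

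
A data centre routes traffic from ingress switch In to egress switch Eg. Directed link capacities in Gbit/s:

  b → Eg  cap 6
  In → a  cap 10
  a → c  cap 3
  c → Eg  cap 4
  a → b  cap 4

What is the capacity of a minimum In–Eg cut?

7

Augment In→a→b→Eg: bottleneck 4, flow now 4.
Augment In→a→c→Eg: bottleneck 3, flow now 7.
No augmenting path remains; maximum flow = 7.
By max-flow min-cut, the minimum cut capacity equals the max flow.
In the residual graph, reachable from In: {In, a}.
Min-cut edges: a→b (4), a→c (3); capacity 4 + 3 = 7.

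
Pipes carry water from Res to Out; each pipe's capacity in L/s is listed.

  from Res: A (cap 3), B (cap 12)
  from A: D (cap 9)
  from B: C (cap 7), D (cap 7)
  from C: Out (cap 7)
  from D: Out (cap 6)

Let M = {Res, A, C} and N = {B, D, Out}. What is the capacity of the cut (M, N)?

28

Edges leaving {Res, A, C}: Res→B (12), A→D (9), C→Out (7).
Cut capacity = 12 + 9 + 7 = 28.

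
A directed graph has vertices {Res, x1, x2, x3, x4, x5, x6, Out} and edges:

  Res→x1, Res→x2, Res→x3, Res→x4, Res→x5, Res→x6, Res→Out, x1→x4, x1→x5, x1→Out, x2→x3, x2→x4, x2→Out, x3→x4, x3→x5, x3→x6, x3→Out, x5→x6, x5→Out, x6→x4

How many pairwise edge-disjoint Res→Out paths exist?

Assign every edge capacity 1; by Menger, the answer equals the max flow.
Path Res→Out (+1); total 1.
Path Res→x1→Out (+1); total 2.
Path Res→x2→Out (+1); total 3.
Path Res→x3→Out (+1); total 4.
Path Res→x5→Out (+1); total 5.
No residual Res→Out path; max flow = 5.
Certifying cut of size 5: {Res→Out, Res→x1, Res→x2, Res→x3, Res→x5}.

5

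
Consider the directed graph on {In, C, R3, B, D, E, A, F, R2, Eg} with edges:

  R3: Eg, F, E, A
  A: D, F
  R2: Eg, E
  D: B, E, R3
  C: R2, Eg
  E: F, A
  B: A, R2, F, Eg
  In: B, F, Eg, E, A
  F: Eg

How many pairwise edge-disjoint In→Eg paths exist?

4

Assign every edge capacity 1; by Menger, the answer equals the max flow.
Path In→Eg (+1); total 1.
Path In→B→Eg (+1); total 2.
Path In→F→Eg (+1); total 3.
Path In→A→D→R3→Eg (+1); total 4.
No residual In→Eg path; max flow = 4.
Certifying cut of size 4: {A→D, F→Eg, In→B, In→Eg}.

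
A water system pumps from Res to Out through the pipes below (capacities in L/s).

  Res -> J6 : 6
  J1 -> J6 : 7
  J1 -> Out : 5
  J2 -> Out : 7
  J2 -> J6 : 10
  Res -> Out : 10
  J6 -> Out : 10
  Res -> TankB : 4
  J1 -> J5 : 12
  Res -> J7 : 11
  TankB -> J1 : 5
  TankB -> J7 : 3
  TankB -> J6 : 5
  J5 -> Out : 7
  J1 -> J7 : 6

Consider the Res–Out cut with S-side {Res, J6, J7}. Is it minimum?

No — its capacity is 24, but the minimum cut has capacity 20.

Given cut capacity: 4 + 10 + 10 = 24.
Augment Res→Out: bottleneck 10, flow now 10.
Augment Res→J6→Out: bottleneck 6, flow now 16.
Augment Res→TankB→J1→Out: bottleneck 4, flow now 20.
No augmenting path remains; maximum flow = 20.
In the residual graph, reachable from Res: {Res, J7}.
Min-cut edges: Res→TankB (4), Res→J6 (6), Res→Out (10); capacity 4 + 6 + 10 = 20.
Cut capacity 24 exceeds the max flow 20, so it is not minimum.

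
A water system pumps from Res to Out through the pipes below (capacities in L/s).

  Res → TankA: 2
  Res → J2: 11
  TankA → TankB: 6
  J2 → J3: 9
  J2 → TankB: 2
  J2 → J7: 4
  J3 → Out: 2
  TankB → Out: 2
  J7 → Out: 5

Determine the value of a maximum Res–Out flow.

Augment Res→TankA→TankB→Out: bottleneck 2, flow now 2.
Augment Res→J2→J3→Out: bottleneck 2, flow now 4.
Augment Res→J2→J7→Out: bottleneck 4, flow now 8.
No augmenting path remains; maximum flow = 8.
In the residual graph, reachable from Res: {Res, TankA, J2, J3, TankB}.
Min-cut edges: J2→J7 (4), J3→Out (2), TankB→Out (2); capacity 4 + 2 + 2 = 8.
This cut is saturated, so no flow can exceed 8.

8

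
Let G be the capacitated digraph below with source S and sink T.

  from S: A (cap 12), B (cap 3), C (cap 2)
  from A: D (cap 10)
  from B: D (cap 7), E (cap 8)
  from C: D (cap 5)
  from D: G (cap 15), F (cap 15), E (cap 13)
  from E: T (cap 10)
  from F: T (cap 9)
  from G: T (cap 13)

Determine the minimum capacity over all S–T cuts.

15

Augment S→B→E→T: bottleneck 3, flow now 3.
Augment S→A→D→E→T: bottleneck 7, flow now 10.
Augment S→A→D→F→T: bottleneck 3, flow now 13.
Augment S→C→D→F→T: bottleneck 2, flow now 15.
No augmenting path remains; maximum flow = 15.
By max-flow min-cut, the minimum cut capacity equals the max flow.
In the residual graph, reachable from S: {S, A}.
Min-cut edges: S→B (3), S→C (2), A→D (10); capacity 3 + 2 + 10 = 15.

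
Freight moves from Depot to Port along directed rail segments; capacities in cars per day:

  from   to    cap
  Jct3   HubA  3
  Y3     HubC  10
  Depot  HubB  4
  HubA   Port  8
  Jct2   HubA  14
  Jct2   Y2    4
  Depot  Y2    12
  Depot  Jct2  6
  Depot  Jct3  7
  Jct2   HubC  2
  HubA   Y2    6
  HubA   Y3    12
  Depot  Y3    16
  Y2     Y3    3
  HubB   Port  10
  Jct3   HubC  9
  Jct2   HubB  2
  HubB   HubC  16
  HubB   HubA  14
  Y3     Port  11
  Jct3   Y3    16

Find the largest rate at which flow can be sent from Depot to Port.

Augment Depot→HubB→Port: bottleneck 4, flow now 4.
Augment Depot→Y3→Port: bottleneck 11, flow now 15.
Augment Depot→Jct3→HubA→Port: bottleneck 3, flow now 18.
Augment Depot→Jct2→HubB→Port: bottleneck 2, flow now 20.
Augment Depot→Jct2→HubA→Port: bottleneck 4, flow now 24.
No augmenting path remains; maximum flow = 24.
In the residual graph, reachable from Depot: {Depot, Jct3, Y2, Y3, HubC}.
Min-cut edges: Depot→Jct2 (6), Depot→HubB (4), Jct3→HubA (3), Y3→Port (11); capacity 6 + 4 + 3 + 11 = 24.
This cut is saturated, so no flow can exceed 24.

24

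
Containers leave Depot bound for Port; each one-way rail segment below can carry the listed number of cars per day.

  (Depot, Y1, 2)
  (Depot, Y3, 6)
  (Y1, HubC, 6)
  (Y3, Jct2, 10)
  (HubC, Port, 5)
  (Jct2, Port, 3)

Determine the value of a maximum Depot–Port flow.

5

Augment Depot→Y1→HubC→Port: bottleneck 2, flow now 2.
Augment Depot→Y3→Jct2→Port: bottleneck 3, flow now 5.
No augmenting path remains; maximum flow = 5.
In the residual graph, reachable from Depot: {Depot, Y3, Jct2}.
Min-cut edges: Depot→Y1 (2), Jct2→Port (3); capacity 2 + 3 = 5.
This cut is saturated, so no flow can exceed 5.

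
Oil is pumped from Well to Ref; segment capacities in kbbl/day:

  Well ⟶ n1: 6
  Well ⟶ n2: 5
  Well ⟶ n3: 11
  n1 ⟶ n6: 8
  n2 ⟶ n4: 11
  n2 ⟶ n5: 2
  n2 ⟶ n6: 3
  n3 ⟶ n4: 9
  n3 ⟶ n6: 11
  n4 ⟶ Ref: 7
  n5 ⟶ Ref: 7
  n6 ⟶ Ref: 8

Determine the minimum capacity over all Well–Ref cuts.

17

Augment Well→n1→n6→Ref: bottleneck 6, flow now 6.
Augment Well→n2→n4→Ref: bottleneck 5, flow now 11.
Augment Well→n3→n4→Ref: bottleneck 2, flow now 13.
Augment Well→n3→n6→Ref: bottleneck 2, flow now 15.
Augment Well→n3→n4→n2→n5→Ref: bottleneck 2, flow now 17. (uses reverse residual edge)
No augmenting path remains; maximum flow = 17.
By max-flow min-cut, the minimum cut capacity equals the max flow.
In the residual graph, reachable from Well: {Well, n1, n2, n3, n4, n6}.
Min-cut edges: n2→n5 (2), n4→Ref (7), n6→Ref (8); capacity 2 + 7 + 8 = 17.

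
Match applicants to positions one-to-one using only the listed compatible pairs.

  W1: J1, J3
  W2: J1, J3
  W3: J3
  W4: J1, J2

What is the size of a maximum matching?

Unit-capacity flow: source→left, listed edges, right→sink; max matching = max flow.
Augmenting path W1→J1 (+1); matched 1.
Augmenting path W2→J3 (+1); matched 2.
Augmenting path W4→J2 (+1); matched 3.
No augmenting path remains; maximum matching = 3.
König certificate: {W4, J1, J3} is a vertex cover of size 3 (every listed pair touches it), so no matching can be larger.

3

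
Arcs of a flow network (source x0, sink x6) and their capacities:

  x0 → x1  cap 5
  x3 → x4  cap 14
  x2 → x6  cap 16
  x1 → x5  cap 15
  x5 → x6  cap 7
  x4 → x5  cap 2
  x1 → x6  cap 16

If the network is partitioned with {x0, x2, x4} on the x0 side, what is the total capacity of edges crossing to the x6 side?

23

Edges leaving {x0, x2, x4}: x0→x1 (5), x2→x6 (16), x4→x5 (2).
Cut capacity = 5 + 16 + 2 = 23.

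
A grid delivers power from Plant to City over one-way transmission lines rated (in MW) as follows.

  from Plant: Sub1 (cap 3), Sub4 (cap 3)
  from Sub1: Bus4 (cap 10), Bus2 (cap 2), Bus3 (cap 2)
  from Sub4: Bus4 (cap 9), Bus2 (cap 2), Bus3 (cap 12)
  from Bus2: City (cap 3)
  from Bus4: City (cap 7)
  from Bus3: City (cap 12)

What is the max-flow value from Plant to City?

6

Augment Plant→Sub1→Bus2→City: bottleneck 2, flow now 2.
Augment Plant→Sub1→Bus4→City: bottleneck 1, flow now 3.
Augment Plant→Sub4→Bus2→City: bottleneck 1, flow now 4.
Augment Plant→Sub4→Bus4→City: bottleneck 2, flow now 6.
No augmenting path remains; maximum flow = 6.
In the residual graph, reachable from Plant: {Plant}.
Min-cut edges: Plant→Sub1 (3), Plant→Sub4 (3); capacity 3 + 3 = 6.
This cut is saturated, so no flow can exceed 6.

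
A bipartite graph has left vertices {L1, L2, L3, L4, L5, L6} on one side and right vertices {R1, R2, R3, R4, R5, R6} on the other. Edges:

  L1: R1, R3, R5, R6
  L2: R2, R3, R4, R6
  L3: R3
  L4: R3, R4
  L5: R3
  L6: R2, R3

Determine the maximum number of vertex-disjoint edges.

5

Unit-capacity flow: source→left, listed edges, right→sink; max matching = max flow.
Augmenting path L1→R1 (+1); matched 1.
Augmenting path L2→R2 (+1); matched 2.
Augmenting path L3→R3 (+1); matched 3.
Augmenting path L4→R4 (+1); matched 4.
Augmenting path L6→R2→L2→R6 (+1); matched 5.
No augmenting path remains; maximum matching = 5.
König certificate: {L1, L2, L4, L6, R3} is a vertex cover of size 5 (every listed pair touches it), so no matching can be larger.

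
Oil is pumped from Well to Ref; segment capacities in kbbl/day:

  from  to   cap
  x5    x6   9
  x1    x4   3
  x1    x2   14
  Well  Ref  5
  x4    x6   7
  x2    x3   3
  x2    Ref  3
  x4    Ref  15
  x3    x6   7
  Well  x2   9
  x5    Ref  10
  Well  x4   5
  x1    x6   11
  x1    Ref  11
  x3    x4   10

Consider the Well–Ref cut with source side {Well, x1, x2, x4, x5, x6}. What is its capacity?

Edges leaving {Well, x1, x2, x4, x5, x6}: Well→Ref (5), x1→Ref (11), x2→x3 (3), x2→Ref (3), x4→Ref (15), x5→Ref (10).
Cut capacity = 5 + 11 + 3 + 3 + 15 + 10 = 47.

47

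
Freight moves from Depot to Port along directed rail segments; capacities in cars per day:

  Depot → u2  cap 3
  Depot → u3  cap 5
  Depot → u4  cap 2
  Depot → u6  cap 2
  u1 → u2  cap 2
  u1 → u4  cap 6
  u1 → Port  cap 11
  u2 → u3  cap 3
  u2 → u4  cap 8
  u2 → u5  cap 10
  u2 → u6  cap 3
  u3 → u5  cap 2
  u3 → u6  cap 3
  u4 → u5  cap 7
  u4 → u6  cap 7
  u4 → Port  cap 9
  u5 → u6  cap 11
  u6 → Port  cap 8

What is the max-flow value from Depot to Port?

12

Augment Depot→u4→Port: bottleneck 2, flow now 2.
Augment Depot→u6→Port: bottleneck 2, flow now 4.
Augment Depot→u2→u4→Port: bottleneck 3, flow now 7.
Augment Depot→u3→u6→Port: bottleneck 3, flow now 10.
Augment Depot→u3→u5→u6→Port: bottleneck 2, flow now 12.
No augmenting path remains; maximum flow = 12.
In the residual graph, reachable from Depot: {Depot}.
Min-cut edges: Depot→u2 (3), Depot→u3 (5), Depot→u4 (2), Depot→u6 (2); capacity 3 + 5 + 2 + 2 = 12.
This cut is saturated, so no flow can exceed 12.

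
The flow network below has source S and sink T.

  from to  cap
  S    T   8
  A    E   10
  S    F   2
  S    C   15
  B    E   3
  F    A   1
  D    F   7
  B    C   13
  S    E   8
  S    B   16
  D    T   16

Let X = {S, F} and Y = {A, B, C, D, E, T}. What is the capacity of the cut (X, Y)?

Edges leaving {S, F}: S→B (16), S→C (15), S→E (8), S→T (8), F→A (1).
Cut capacity = 16 + 15 + 8 + 8 + 1 = 48.

48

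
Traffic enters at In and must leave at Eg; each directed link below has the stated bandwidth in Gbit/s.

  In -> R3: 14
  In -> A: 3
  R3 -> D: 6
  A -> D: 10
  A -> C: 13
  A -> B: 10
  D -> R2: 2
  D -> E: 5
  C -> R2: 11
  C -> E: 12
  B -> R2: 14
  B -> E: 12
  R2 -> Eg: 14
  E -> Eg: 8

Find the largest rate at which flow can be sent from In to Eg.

9

Augment In→R3→D→R2→Eg: bottleneck 2, flow now 2.
Augment In→R3→D→E→Eg: bottleneck 4, flow now 6.
Augment In→A→D→E→Eg: bottleneck 1, flow now 7.
Augment In→A→C→R2→Eg: bottleneck 2, flow now 9.
No augmenting path remains; maximum flow = 9.
In the residual graph, reachable from In: {In, R3}.
Min-cut edges: In→A (3), R3→D (6); capacity 3 + 6 = 9.
This cut is saturated, so no flow can exceed 9.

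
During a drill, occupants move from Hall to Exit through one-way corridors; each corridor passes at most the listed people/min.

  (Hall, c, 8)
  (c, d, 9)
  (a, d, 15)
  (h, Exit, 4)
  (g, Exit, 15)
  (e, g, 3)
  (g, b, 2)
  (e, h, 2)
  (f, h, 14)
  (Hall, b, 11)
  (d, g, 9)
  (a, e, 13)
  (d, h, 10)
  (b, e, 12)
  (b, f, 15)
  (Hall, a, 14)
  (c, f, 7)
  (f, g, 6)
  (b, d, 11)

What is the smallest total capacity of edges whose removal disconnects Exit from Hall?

19

Augment Hall→a→d→g→Exit: bottleneck 9, flow now 9.
Augment Hall→a→d→h→Exit: bottleneck 4, flow now 13.
Augment Hall→a→e→g→Exit: bottleneck 1, flow now 14.
Augment Hall→b→e→g→Exit: bottleneck 2, flow now 16.
Augment Hall→b→f→g→Exit: bottleneck 3, flow now 19.
No augmenting path remains; maximum flow = 19.
By max-flow min-cut, the minimum cut capacity equals the max flow.
In the residual graph, reachable from Hall: {Hall, a, b, c, d, e, f, g, h}.
Min-cut edges: g→Exit (15), h→Exit (4); capacity 15 + 4 = 19.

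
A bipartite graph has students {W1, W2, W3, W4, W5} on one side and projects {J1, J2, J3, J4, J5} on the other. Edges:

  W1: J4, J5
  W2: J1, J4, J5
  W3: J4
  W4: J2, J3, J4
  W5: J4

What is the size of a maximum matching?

Unit-capacity flow: source→left, listed edges, right→sink; max matching = max flow.
Augmenting path W1→J4 (+1); matched 1.
Augmenting path W2→J1 (+1); matched 2.
Augmenting path W4→J2 (+1); matched 3.
Augmenting path W3→J4→W1→J5 (+1); matched 4.
No augmenting path remains; maximum matching = 4.
König certificate: {W1, W2, W4, J4} is a vertex cover of size 4 (every listed pair touches it), so no matching can be larger.

4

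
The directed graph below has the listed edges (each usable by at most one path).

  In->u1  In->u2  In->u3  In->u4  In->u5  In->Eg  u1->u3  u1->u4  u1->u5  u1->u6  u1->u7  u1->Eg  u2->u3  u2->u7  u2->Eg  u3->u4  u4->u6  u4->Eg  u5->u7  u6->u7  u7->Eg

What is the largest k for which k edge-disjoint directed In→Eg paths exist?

5

Assign every edge capacity 1; by Menger, the answer equals the max flow.
Path In→Eg (+1); total 1.
Path In→u1→Eg (+1); total 2.
Path In→u2→Eg (+1); total 3.
Path In→u4→Eg (+1); total 4.
Path In→u5→u7→Eg (+1); total 5.
No residual In→Eg path; max flow = 5.
Certifying cut of size 5: {In→Eg, In→u1, In→u2, u4→Eg, u7→Eg}.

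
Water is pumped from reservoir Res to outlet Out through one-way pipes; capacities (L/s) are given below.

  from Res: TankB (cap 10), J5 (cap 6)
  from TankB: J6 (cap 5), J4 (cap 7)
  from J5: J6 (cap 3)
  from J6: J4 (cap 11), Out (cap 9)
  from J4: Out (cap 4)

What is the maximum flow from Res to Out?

Augment Res→TankB→J6→Out: bottleneck 5, flow now 5.
Augment Res→TankB→J4→Out: bottleneck 4, flow now 9.
Augment Res→J5→J6→Out: bottleneck 3, flow now 12.
No augmenting path remains; maximum flow = 12.
In the residual graph, reachable from Res: {Res, TankB, J5, J4}.
Min-cut edges: TankB→J6 (5), J5→J6 (3), J4→Out (4); capacity 5 + 3 + 4 = 12.
This cut is saturated, so no flow can exceed 12.

12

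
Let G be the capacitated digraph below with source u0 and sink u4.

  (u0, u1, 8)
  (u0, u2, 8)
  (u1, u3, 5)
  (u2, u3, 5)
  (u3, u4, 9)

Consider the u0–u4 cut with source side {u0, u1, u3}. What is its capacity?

17

Edges leaving {u0, u1, u3}: u0→u2 (8), u3→u4 (9).
Cut capacity = 8 + 9 = 17.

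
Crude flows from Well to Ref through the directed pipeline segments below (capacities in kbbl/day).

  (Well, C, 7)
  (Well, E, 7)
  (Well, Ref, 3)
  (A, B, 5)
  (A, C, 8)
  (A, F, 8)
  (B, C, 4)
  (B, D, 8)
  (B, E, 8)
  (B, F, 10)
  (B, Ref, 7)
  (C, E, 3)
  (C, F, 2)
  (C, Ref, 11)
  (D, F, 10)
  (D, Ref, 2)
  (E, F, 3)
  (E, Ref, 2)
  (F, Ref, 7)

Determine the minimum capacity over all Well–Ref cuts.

Augment Well→Ref: bottleneck 3, flow now 3.
Augment Well→C→Ref: bottleneck 7, flow now 10.
Augment Well→E→Ref: bottleneck 2, flow now 12.
Augment Well→E→F→Ref: bottleneck 3, flow now 15.
No augmenting path remains; maximum flow = 15.
By max-flow min-cut, the minimum cut capacity equals the max flow.
In the residual graph, reachable from Well: {Well, E}.
Min-cut edges: Well→C (7), Well→Ref (3), E→F (3), E→Ref (2); capacity 7 + 3 + 3 + 2 = 15.

15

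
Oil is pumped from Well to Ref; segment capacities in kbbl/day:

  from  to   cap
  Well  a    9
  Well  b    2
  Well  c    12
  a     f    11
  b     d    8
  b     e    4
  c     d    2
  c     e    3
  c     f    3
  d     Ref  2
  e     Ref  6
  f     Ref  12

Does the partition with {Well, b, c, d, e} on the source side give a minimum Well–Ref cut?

Given cut capacity: 9 + 3 + 2 + 6 = 20.
Augment Well→a→f→Ref: bottleneck 9, flow now 9.
Augment Well→b→d→Ref: bottleneck 2, flow now 11.
Augment Well→c→e→Ref: bottleneck 3, flow now 14.
Augment Well→c→f→Ref: bottleneck 3, flow now 17.
Augment Well→c→d→b→e→Ref: bottleneck 2, flow now 19. (uses reverse residual edge)
No augmenting path remains; maximum flow = 19.
In the residual graph, reachable from Well: {Well, c}.
Min-cut edges: Well→a (9), Well→b (2), c→d (2), c→e (3), c→f (3); capacity 9 + 2 + 2 + 3 + 3 = 19.
Cut capacity 20 exceeds the max flow 19, so it is not minimum.

No — its capacity is 20, but the minimum cut has capacity 19.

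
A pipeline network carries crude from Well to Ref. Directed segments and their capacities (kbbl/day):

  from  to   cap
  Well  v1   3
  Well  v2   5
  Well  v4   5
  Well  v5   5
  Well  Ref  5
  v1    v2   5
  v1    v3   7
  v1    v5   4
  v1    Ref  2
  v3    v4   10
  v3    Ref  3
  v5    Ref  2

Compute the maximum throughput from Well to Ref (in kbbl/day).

10

Augment Well→Ref: bottleneck 5, flow now 5.
Augment Well→v1→Ref: bottleneck 2, flow now 7.
Augment Well→v5→Ref: bottleneck 2, flow now 9.
Augment Well→v1→v3→Ref: bottleneck 1, flow now 10.
No augmenting path remains; maximum flow = 10.
In the residual graph, reachable from Well: {Well, v2, v4, v5}.
Min-cut edges: Well→v1 (3), Well→Ref (5), v5→Ref (2); capacity 3 + 5 + 2 = 10.
This cut is saturated, so no flow can exceed 10.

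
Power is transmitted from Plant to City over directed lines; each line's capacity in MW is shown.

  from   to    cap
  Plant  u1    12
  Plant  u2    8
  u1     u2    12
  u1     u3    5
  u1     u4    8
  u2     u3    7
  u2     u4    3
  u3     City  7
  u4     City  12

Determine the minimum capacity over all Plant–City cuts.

18

Augment Plant→u1→u3→City: bottleneck 5, flow now 5.
Augment Plant→u1→u4→City: bottleneck 7, flow now 12.
Augment Plant→u2→u3→City: bottleneck 2, flow now 14.
Augment Plant→u2→u4→City: bottleneck 3, flow now 17.
Augment Plant→u2→u3→u1→u4→City: bottleneck 1, flow now 18. (uses reverse residual edge)
No augmenting path remains; maximum flow = 18.
By max-flow min-cut, the minimum cut capacity equals the max flow.
In the residual graph, reachable from Plant: {Plant, u1, u2, u3}.
Min-cut edges: u1→u4 (8), u2→u4 (3), u3→City (7); capacity 8 + 3 + 7 = 18.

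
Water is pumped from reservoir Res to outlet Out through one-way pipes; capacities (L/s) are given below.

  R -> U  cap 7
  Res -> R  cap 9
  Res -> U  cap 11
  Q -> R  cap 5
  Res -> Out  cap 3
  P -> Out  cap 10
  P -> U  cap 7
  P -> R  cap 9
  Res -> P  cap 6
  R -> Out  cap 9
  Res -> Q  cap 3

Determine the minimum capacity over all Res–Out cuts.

18

Augment Res→Out: bottleneck 3, flow now 3.
Augment Res→P→Out: bottleneck 6, flow now 9.
Augment Res→R→Out: bottleneck 9, flow now 18.
No augmenting path remains; maximum flow = 18.
By max-flow min-cut, the minimum cut capacity equals the max flow.
In the residual graph, reachable from Res: {Res, Q, R, U}.
Min-cut edges: Res→P (6), Res→Out (3), R→Out (9); capacity 6 + 3 + 9 = 18.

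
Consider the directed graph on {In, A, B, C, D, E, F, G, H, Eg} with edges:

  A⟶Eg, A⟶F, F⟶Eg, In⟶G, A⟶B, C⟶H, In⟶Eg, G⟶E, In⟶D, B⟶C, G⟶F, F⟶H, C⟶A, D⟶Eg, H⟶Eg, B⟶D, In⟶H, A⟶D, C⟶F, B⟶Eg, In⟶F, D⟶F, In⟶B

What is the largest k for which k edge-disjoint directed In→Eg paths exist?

Assign every edge capacity 1; by Menger, the answer equals the max flow.
Path In→Eg (+1); total 1.
Path In→B→Eg (+1); total 2.
Path In→D→Eg (+1); total 3.
Path In→F→Eg (+1); total 4.
Path In→H→Eg (+1); total 5.
No residual In→Eg path; max flow = 5.
Certifying cut of size 5: {F→Eg, H→Eg, In→B, In→D, In→Eg}.

5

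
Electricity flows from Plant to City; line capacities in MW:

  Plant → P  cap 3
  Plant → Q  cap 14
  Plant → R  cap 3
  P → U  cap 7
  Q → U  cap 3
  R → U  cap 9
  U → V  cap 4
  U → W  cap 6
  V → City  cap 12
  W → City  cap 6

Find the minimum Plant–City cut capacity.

Augment Plant→P→U→V→City: bottleneck 3, flow now 3.
Augment Plant→Q→U→V→City: bottleneck 1, flow now 4.
Augment Plant→Q→U→W→City: bottleneck 2, flow now 6.
Augment Plant→R→U→W→City: bottleneck 3, flow now 9.
No augmenting path remains; maximum flow = 9.
By max-flow min-cut, the minimum cut capacity equals the max flow.
In the residual graph, reachable from Plant: {Plant, Q}.
Min-cut edges: Plant→P (3), Plant→R (3), Q→U (3); capacity 3 + 3 + 3 = 9.

9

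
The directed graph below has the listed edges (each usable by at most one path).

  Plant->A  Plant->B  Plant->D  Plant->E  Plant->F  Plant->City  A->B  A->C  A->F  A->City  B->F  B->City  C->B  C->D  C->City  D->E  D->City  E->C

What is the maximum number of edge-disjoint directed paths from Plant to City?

5

Assign every edge capacity 1; by Menger, the answer equals the max flow.
Path Plant→City (+1); total 1.
Path Plant→A→City (+1); total 2.
Path Plant→B→City (+1); total 3.
Path Plant→D→City (+1); total 4.
Path Plant→E→C→City (+1); total 5.
No residual Plant→City path; max flow = 5.
Certifying cut of size 5: {Plant→A, Plant→B, Plant→City, Plant→D, Plant→E}.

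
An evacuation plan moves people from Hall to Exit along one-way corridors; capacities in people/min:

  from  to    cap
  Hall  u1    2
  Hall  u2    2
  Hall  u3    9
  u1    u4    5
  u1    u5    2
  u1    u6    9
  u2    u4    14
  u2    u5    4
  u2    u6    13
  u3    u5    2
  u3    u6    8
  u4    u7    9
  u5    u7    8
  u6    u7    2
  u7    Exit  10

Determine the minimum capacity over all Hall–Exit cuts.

Augment Hall→u1→u4→u7→Exit: bottleneck 2, flow now 2.
Augment Hall→u2→u4→u7→Exit: bottleneck 2, flow now 4.
Augment Hall→u3→u5→u7→Exit: bottleneck 2, flow now 6.
Augment Hall→u3→u6→u7→Exit: bottleneck 2, flow now 8.
No augmenting path remains; maximum flow = 8.
By max-flow min-cut, the minimum cut capacity equals the max flow.
In the residual graph, reachable from Hall: {Hall, u3, u6}.
Min-cut edges: Hall→u1 (2), Hall→u2 (2), u3→u5 (2), u6→u7 (2); capacity 2 + 2 + 2 + 2 = 8.

8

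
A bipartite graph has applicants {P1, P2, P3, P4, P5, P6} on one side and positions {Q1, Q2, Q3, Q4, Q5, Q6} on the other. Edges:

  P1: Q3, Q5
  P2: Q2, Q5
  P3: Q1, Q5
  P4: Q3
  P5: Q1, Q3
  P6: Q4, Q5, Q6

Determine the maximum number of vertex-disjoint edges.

5

Unit-capacity flow: source→left, listed edges, right→sink; max matching = max flow.
Augmenting path P1→Q3 (+1); matched 1.
Augmenting path P2→Q2 (+1); matched 2.
Augmenting path P3→Q1 (+1); matched 3.
Augmenting path P6→Q4 (+1); matched 4.
Augmenting path P4→Q3→P1→Q5 (+1); matched 5.
No augmenting path remains; maximum matching = 5.
König certificate: {P2, P6, Q1, Q3, Q5} is a vertex cover of size 5 (every listed pair touches it), so no matching can be larger.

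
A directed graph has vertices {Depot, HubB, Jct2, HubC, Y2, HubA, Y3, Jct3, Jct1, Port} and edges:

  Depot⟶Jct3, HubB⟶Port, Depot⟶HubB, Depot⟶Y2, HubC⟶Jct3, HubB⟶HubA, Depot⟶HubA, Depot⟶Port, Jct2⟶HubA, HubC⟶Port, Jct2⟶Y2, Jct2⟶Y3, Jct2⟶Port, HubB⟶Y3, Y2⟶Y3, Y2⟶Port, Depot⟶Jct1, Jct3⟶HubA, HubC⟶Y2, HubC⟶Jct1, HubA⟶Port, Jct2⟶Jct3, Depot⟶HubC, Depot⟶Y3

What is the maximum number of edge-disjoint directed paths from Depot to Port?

5

Assign every edge capacity 1; by Menger, the answer equals the max flow.
Path Depot→Port (+1); total 1.
Path Depot→HubB→Port (+1); total 2.
Path Depot→HubC→Port (+1); total 3.
Path Depot→Y2→Port (+1); total 4.
Path Depot→HubA→Port (+1); total 5.
No residual Depot→Port path; max flow = 5.
Certifying cut of size 5: {Depot→HubB, Depot→HubC, Depot→Port, Depot→Y2, HubA→Port}.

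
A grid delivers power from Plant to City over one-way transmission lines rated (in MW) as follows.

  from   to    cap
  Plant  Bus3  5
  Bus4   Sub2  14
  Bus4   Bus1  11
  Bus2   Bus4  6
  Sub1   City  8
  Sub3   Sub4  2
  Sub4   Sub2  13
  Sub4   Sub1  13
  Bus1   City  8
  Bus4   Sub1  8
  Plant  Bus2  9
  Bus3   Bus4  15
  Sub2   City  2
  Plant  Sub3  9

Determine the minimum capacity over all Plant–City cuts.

Augment Plant→Sub3→Sub4→Sub2→City: bottleneck 2, flow now 2.
Augment Plant→Bus2→Bus4→Bus1→City: bottleneck 6, flow now 8.
Augment Plant→Bus3→Bus4→Bus1→City: bottleneck 2, flow now 10.
Augment Plant→Bus3→Bus4→Sub1→City: bottleneck 3, flow now 13.
No augmenting path remains; maximum flow = 13.
By max-flow min-cut, the minimum cut capacity equals the max flow.
In the residual graph, reachable from Plant: {Plant, Sub3, Bus2}.
Min-cut edges: Plant→Bus3 (5), Sub3→Sub4 (2), Bus2→Bus4 (6); capacity 5 + 2 + 6 = 13.

13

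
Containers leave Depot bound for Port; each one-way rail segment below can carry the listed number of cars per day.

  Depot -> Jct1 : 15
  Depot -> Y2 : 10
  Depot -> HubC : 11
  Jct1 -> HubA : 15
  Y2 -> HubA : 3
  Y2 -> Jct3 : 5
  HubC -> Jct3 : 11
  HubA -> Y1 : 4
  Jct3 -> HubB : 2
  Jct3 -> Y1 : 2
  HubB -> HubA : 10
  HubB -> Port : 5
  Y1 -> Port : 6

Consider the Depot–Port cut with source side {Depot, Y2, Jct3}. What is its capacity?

Edges leaving {Depot, Y2, Jct3}: Depot→Jct1 (15), Depot→HubC (11), Y2→HubA (3), Jct3→HubB (2), Jct3→Y1 (2).
Cut capacity = 15 + 11 + 3 + 2 + 2 = 33.

33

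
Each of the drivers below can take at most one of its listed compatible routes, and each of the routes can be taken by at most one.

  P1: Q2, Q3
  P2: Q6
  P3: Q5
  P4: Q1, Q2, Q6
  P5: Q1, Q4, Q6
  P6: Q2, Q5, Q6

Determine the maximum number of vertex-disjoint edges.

6

Unit-capacity flow: source→left, listed edges, right→sink; max matching = max flow.
Augmenting path P1→Q2 (+1); matched 1.
Augmenting path P2→Q6 (+1); matched 2.
Augmenting path P3→Q5 (+1); matched 3.
Augmenting path P4→Q1 (+1); matched 4.
Augmenting path P5→Q4 (+1); matched 5.
Augmenting path P6→Q2→P1→Q3 (+1); matched 6.
No augmenting path remains; maximum matching = 6.
König certificate: {P1, P2, P3, P4, P5, P6} is a vertex cover of size 6 (every listed pair touches it), so no matching can be larger.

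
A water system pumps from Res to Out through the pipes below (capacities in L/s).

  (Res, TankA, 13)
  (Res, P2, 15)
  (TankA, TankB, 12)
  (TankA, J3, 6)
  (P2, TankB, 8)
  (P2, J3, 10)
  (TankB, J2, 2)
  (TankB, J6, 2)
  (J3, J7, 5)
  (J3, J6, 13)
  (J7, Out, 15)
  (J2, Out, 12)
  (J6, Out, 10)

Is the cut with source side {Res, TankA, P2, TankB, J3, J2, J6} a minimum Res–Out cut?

Given cut capacity: 5 + 12 + 10 = 27.
Augment Res→TankA→TankB→J2→Out: bottleneck 2, flow now 2.
Augment Res→TankA→TankB→J6→Out: bottleneck 2, flow now 4.
Augment Res→TankA→J3→J7→Out: bottleneck 5, flow now 9.
Augment Res→TankA→J3→J6→Out: bottleneck 1, flow now 10.
Augment Res→P2→J3→J6→Out: bottleneck 7, flow now 17.
No augmenting path remains; maximum flow = 17.
In the residual graph, reachable from Res: {Res, TankA, P2, TankB, J3, J6}.
Min-cut edges: TankB→J2 (2), J3→J7 (5), J6→Out (10); capacity 2 + 5 + 10 = 17.
Cut capacity 27 exceeds the max flow 17, so it is not minimum.

No — its capacity is 27, but the minimum cut has capacity 17.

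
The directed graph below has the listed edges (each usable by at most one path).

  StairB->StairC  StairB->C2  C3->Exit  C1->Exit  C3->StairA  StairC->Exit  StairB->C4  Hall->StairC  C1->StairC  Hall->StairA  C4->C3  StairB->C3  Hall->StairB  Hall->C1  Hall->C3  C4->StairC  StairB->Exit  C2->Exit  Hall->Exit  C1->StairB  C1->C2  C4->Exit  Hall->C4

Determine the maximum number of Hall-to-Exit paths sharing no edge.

Assign every edge capacity 1; by Menger, the answer equals the max flow.
Path Hall→Exit (+1); total 1.
Path Hall→StairB→Exit (+1); total 2.
Path Hall→C1→Exit (+1); total 3.
Path Hall→C4→Exit (+1); total 4.
Path Hall→StairC→Exit (+1); total 5.
Path Hall→C3→Exit (+1); total 6.
No residual Hall→Exit path; max flow = 6.
Certifying cut of size 6: {Hall→C1, Hall→C3, Hall→C4, Hall→Exit, Hall→StairB, Hall→StairC}.

6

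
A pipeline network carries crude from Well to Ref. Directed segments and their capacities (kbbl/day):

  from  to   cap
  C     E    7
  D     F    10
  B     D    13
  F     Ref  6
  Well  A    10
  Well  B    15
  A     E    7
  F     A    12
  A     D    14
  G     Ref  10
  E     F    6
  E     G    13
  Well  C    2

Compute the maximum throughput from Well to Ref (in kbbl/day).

Augment Well→A→D→F→Ref: bottleneck 6, flow now 6.
Augment Well→A→E→G→Ref: bottleneck 4, flow now 10.
Augment Well→C→E→G→Ref: bottleneck 2, flow now 12.
Augment Well→B→D→A→E→G→Ref: bottleneck 3, flow now 15. (uses reverse residual edge)
No augmenting path remains; maximum flow = 15.
In the residual graph, reachable from Well: {Well, A, B, D, F}.
Min-cut edges: Well→C (2), A→E (7), F→Ref (6); capacity 2 + 7 + 6 = 15.
This cut is saturated, so no flow can exceed 15.

15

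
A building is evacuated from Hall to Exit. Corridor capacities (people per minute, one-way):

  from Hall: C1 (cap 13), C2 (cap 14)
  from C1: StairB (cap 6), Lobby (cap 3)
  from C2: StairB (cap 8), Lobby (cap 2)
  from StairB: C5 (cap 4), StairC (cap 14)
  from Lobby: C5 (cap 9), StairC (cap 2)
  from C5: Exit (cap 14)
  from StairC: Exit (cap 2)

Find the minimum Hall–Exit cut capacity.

Augment Hall→C1→StairB→C5→Exit: bottleneck 4, flow now 4.
Augment Hall→C1→StairB→StairC→Exit: bottleneck 2, flow now 6.
Augment Hall→C1→Lobby→C5→Exit: bottleneck 3, flow now 9.
Augment Hall→C2→Lobby→C5→Exit: bottleneck 2, flow now 11.
No augmenting path remains; maximum flow = 11.
By max-flow min-cut, the minimum cut capacity equals the max flow.
In the residual graph, reachable from Hall: {Hall, C1, C2, StairB, StairC}.
Min-cut edges: C1→Lobby (3), C2→Lobby (2), StairB→C5 (4), StairC→Exit (2); capacity 3 + 2 + 4 + 2 = 11.

11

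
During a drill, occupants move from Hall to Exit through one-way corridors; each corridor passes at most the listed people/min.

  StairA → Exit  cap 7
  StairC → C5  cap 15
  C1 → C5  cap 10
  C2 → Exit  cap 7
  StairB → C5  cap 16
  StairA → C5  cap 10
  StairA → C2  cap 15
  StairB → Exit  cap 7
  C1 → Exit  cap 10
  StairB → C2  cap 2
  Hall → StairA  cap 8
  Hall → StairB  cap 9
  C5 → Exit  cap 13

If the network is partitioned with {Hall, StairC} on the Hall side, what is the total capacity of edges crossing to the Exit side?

Edges leaving {Hall, StairC}: Hall→StairA (8), Hall→StairB (9), StairC→C5 (15).
Cut capacity = 8 + 9 + 15 = 32.

32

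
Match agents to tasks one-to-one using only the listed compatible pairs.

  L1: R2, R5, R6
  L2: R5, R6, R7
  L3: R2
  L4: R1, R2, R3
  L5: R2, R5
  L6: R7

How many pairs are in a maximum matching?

5

Unit-capacity flow: source→left, listed edges, right→sink; max matching = max flow.
Augmenting path L1→R2 (+1); matched 1.
Augmenting path L2→R5 (+1); matched 2.
Augmenting path L4→R1 (+1); matched 3.
Augmenting path L6→R7 (+1); matched 4.
Augmenting path L3→R2→L1→R6 (+1); matched 5.
No augmenting path remains; maximum matching = 5.
König certificate: {L4, R2, R5, R6, R7} is a vertex cover of size 5 (every listed pair touches it), so no matching can be larger.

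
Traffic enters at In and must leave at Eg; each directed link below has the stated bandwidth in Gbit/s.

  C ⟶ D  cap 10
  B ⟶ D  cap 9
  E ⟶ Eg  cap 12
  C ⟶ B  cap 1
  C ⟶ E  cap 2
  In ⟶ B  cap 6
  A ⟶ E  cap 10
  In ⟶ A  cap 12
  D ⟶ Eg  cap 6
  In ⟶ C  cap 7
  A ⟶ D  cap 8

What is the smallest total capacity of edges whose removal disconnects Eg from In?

Augment In→A→D→Eg: bottleneck 6, flow now 6.
Augment In→A→E→Eg: bottleneck 6, flow now 12.
Augment In→C→E→Eg: bottleneck 2, flow now 14.
Augment In→B→D→A→E→Eg: bottleneck 4, flow now 18. (uses reverse residual edge)
No augmenting path remains; maximum flow = 18.
By max-flow min-cut, the minimum cut capacity equals the max flow.
In the residual graph, reachable from In: {In, A, B, C, D}.
Min-cut edges: A→E (10), C→E (2), D→Eg (6); capacity 10 + 2 + 6 = 18.

18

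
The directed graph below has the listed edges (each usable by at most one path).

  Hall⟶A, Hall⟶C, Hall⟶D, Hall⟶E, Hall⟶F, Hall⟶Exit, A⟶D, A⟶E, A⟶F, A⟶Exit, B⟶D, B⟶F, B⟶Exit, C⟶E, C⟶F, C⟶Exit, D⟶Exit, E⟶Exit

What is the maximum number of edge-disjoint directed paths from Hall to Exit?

Assign every edge capacity 1; by Menger, the answer equals the max flow.
Path Hall→Exit (+1); total 1.
Path Hall→A→Exit (+1); total 2.
Path Hall→C→Exit (+1); total 3.
Path Hall→D→Exit (+1); total 4.
Path Hall→E→Exit (+1); total 5.
No residual Hall→Exit path; max flow = 5.
Certifying cut of size 5: {Hall→A, Hall→C, Hall→D, Hall→E, Hall→Exit}.

5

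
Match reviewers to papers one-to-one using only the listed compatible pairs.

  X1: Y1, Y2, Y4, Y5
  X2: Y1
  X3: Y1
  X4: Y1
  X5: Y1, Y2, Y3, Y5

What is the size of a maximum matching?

3

Unit-capacity flow: source→left, listed edges, right→sink; max matching = max flow.
Augmenting path X1→Y1 (+1); matched 1.
Augmenting path X5→Y2 (+1); matched 2.
Augmenting path X2→Y1→X1→Y4 (+1); matched 3.
No augmenting path remains; maximum matching = 3.
König certificate: {X1, X5, Y1} is a vertex cover of size 3 (every listed pair touches it), so no matching can be larger.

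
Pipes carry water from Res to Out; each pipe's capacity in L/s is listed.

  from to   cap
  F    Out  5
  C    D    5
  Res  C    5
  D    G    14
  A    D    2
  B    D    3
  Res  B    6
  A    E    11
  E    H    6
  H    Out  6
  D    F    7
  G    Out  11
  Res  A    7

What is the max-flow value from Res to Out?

Augment Res→A→D→F→Out: bottleneck 2, flow now 2.
Augment Res→A→E→H→Out: bottleneck 5, flow now 7.
Augment Res→B→D→F→Out: bottleneck 3, flow now 10.
Augment Res→C→D→G→Out: bottleneck 5, flow now 15.
No augmenting path remains; maximum flow = 15.
In the residual graph, reachable from Res: {Res, B}.
Min-cut edges: Res→A (7), Res→C (5), B→D (3); capacity 7 + 5 + 3 = 15.
This cut is saturated, so no flow can exceed 15.

15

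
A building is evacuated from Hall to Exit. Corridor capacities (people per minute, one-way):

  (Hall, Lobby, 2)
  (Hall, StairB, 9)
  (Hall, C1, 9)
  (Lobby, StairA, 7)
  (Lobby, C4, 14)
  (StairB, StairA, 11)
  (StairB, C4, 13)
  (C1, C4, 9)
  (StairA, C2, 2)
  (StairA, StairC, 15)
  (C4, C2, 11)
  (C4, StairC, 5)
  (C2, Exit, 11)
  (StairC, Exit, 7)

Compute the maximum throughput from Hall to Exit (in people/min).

Augment Hall→Lobby→StairA→C2→Exit: bottleneck 2, flow now 2.
Augment Hall→StairB→StairA→StairC→Exit: bottleneck 7, flow now 9.
Augment Hall→StairB→C4→C2→Exit: bottleneck 2, flow now 11.
Augment Hall→C1→C4→C2→Exit: bottleneck 7, flow now 18.
No augmenting path remains; maximum flow = 18.
In the residual graph, reachable from Hall: {Hall, Lobby, StairB, C1, StairA, C4, C2, StairC}.
Min-cut edges: C2→Exit (11), StairC→Exit (7); capacity 11 + 7 = 18.
This cut is saturated, so no flow can exceed 18.

18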